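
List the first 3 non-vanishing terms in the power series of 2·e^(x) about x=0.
x^2 + 2·x + 2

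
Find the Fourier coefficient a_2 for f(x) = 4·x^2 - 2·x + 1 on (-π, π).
a_2 = (1/π) ∫_{-π}^{π} f(x)·cos(2x) dx.
Evaluate the integral (use parity and integration by parts as needed): a_2 = 4.

Final answer: 4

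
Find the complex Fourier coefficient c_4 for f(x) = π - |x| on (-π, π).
Compute the real Fourier coefficients first: a_4 = 0, b_4 = 0.
Then c_4 = (a_4 − i·b_4)/2 = 0.

Final answer: 0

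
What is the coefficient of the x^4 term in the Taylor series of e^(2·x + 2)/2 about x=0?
Expand to order 4: e^(2·x + 2)/2 = x^4·e^(2)/3 + 2·x^3·e^(2)/3 + x^2·e^(2) + x·e^(2) + e^(2)/2 + O(x^5).
The coefficient of x^4 is e^(2)/3.

Final answer: e^(2)/3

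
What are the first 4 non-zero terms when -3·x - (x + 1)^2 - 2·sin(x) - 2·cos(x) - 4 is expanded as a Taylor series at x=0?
-x^4/12 + x^3/3 - 7·x - 7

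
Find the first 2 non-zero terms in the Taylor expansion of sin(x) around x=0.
-x^3/6 + x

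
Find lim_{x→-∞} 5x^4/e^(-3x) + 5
The quotient is an ∞/∞ indeterminate form as x → -∞.
Compare growth rates of the dominant terms (exponentials ≫ polynomials ≫ logarithms), or apply L'Hôpital's rule; the quotient → 0.
Adding the constant: 0 + 5 = 5. Limit = 5.

Final answer: 5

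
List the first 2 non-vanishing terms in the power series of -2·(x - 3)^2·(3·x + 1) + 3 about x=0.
-42·x - 15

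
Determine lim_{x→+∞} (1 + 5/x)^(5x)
As x → +∞: write (1 + 5/x)^(5x) = ((1 + 5/x)^x)^5 → (e^5)^5 = e^25.
Limit = e^(25).

Final answer: e^(25)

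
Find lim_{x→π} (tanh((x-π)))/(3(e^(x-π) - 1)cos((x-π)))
Both numerator and denominator → 0 as x → π; this is a 0/0 indeterminate form.
Expand each to leading order near x = π: numerator ~ (x - π), denominator ~ 3·(x - π).
The limit of the ratio is 1/3.

Final answer: 1/3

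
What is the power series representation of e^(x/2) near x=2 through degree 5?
e + e·(x - 2)/2 + e·(x - 2)^2/8 + e·(x - 2)^3/48 + e·(x - 2)^4/384 + e·(x - 2)^5/3840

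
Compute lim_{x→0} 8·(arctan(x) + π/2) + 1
Direct substitution at x = 0 gives 1 + 4·π.

Final answer: 1 + 4·π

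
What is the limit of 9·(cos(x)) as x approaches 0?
Direct substitution at x = 0 gives 9.

Final answer: 9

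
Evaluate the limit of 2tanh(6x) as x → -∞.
Evaluate the dominant behaviour as x → -∞; each term tends to a finite value or vanishes.
Limit = -2.

Final answer: -2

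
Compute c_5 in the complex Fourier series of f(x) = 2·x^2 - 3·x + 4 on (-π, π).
Compute the real Fourier coefficients first: a_5 = -8/25, b_5 = -6/5.
Then c_5 = (a_5 − i·b_5)/2 = -4/25 + 3·i/5.

Final answer: -4/25 + 3·i/5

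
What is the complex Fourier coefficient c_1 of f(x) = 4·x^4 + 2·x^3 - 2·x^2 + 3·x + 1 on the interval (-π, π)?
Compute the real Fourier coefficients first: a_1 = 200 - 32·π^2, b_1 = -18 + 4·π^2.
Then c_1 = (a_1 − i·b_1)/2 = -16·π^2 + 100 - 2·i·π^2 + 9·i.

Final answer: -16·π^2 + 100 - 2·i·π^2 + 9·i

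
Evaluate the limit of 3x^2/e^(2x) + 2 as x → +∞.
The quotient is an ∞/∞ indeterminate form as x → +∞.
The exponential denominator e^(2x) dominates the polynomial numerator (e^x ≫ x^2 as x → ∞), so the quotient → 0.
Adding the constant: 0 + 2 = 2. Limit = 2.

Final answer: 2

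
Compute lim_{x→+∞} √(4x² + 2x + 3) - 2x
As x → +∞: multiply by the conjugate to get (2x+3)/(√(4x²+2x+3)+2x); the denominator ~ 4x, so the limit is 2/4 = 1/2.
Limit = 1/2.

Final answer: 1/2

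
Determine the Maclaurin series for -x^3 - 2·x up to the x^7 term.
-x^3 - 2·x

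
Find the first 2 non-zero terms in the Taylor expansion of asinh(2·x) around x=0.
-4·x^3/3 + 2·x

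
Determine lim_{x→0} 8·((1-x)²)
Direct substitution at x = 0 gives 8.

Final answer: 8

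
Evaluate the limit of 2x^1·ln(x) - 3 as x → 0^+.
The product is a 0·∞ indeterminate form at x → 0⁺.
Rewrite the product as 2·ln(x) / x^(-1) and apply L'Hôpital, or use the standard hierarchy x^(-1) ≫ |ln x| as x → 0⁺.
The indeterminate product → 0, so the limit = -3.

Final answer: -3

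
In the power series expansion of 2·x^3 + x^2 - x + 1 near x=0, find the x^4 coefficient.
Expand to order 4: 2·x^3 + x^2 - x + 1 = 2·x^3 + x^2 - x + 1 + O(x^5).
The coefficient of x^4 is 0.

Final answer: 0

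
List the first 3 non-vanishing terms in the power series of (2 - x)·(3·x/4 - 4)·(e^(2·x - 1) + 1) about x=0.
x^2·(-23·e^(-1)/4 - 3/4) + x·(11/2 - 21·e^(-1)/2) - 8 - 8·e^(-1)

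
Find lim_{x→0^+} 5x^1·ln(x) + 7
The product is a 0·∞ indeterminate form at x → 0⁺.
Rewrite the product as 5·ln(x) / x^(-1) and apply L'Hôpital, or use the standard hierarchy x^(-1) ≫ |ln x| as x → 0⁺.
The indeterminate product → 0, so the limit = 7.

Final answer: 7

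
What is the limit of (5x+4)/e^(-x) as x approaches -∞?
This is an ∞/∞ indeterminate form as x → -∞.
Compare growth rates of the dominant terms (exponentials ≫ polynomials ≫ logarithms), or apply L'Hôpital's rule; the quotient → 0.
Limit = 0.

Final answer: 0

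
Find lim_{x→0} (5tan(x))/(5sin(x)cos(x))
Both numerator and denominator → 0 as x → 0; this is a 0/0 indeterminate form.
Expand each to leading order near x = 0: numerator ~ 5·x, denominator ~ 5·x.
The limit of the ratio is 1.

Final answer: 1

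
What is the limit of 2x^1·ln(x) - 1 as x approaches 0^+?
The product is a 0·∞ indeterminate form at x → 0⁺.
Rewrite the product as 2·ln(x) / x^(-1) and apply L'Hôpital, or use the standard hierarchy x^(-1) ≫ |ln x| as x → 0⁺.
The indeterminate product → 0, so the limit = -1.

Final answer: -1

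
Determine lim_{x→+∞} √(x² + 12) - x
This is an ∞ − ∞ indeterminate form.
Multiply and divide by the conjugate √(x²+12) + x; the x² terms cancel, leaving 12/(√(x²+12)+x) → 0.
Limit = 0.

Final answer: 0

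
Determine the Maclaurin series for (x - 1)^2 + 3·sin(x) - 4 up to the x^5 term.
x^5/40 - x^3/2 + x^2 + x - 3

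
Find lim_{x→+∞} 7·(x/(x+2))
Evaluate the dominant behaviour as x → +∞; each term tends to a finite value or vanishes.
Limit = 7.

Final answer: 7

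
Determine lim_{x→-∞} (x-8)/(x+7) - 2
Evaluate the dominant behaviour as x → -∞; each term tends to a finite value or vanishes.
Limit = -1.

Final answer: -1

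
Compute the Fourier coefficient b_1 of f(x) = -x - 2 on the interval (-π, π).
b_1 = (1/π) ∫_{-π}^{π} f(x)·sin(1x) dx.
Evaluate the integral (use parity and integration by parts as needed): b_1 = -2.

Final answer: -2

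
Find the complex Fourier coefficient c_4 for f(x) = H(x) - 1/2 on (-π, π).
Compute the real Fourier coefficients first: a_4 = 0, b_4 = 0.
Then c_4 = (a_4 − i·b_4)/2 = 0.

Final answer: 0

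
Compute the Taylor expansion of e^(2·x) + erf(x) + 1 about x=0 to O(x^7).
4·x^6/45 + x^5·(1/(5·√(π)) + 4/15) + 2·x^4/3 + x^3·(4/3 - 2/(3·√(π))) + 2·x^2 + x·(2/√(π) + 2) + 2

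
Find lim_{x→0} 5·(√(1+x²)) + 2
Direct substitution at x = 0 gives 7.

Final answer: 7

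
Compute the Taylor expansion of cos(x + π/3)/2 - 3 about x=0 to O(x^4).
√(3)·x^3/24 - x^2/8 - √(3)·x/4 - 11/4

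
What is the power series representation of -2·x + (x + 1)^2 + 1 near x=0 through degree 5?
x^2 + 2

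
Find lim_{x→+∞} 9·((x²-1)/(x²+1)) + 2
Evaluate the dominant behaviour as x → +∞; each term tends to a finite value or vanishes.
Limit = 11.

Final answer: 11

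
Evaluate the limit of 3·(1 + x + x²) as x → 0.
Direct substitution at x = 0 gives 3.

Final answer: 3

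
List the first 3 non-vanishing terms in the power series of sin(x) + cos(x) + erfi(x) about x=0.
-x^2/2 + x·(1 + 2/√(π)) + 1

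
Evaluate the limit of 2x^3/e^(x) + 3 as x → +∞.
The quotient is an ∞/∞ indeterminate form as x → +∞.
The exponential denominator e^(x) dominates the polynomial numerator (e^x ≫ x^3 as x → ∞), so the quotient → 0.
Adding the constant: 0 + 3 = 3. Limit = 3.

Final answer: 3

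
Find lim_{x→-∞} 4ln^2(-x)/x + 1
The quotient is an ∞/∞ indeterminate form as x → -∞.
Compare growth rates of the dominant terms (exponentials ≫ polynomials ≫ logarithms), or apply L'Hôpital's rule; the quotient → 0.
Adding the constant: 0 + 1 = 1. Limit = 1.

Final answer: 1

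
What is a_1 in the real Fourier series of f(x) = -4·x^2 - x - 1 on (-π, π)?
a_1 = (1/π) ∫_{-π}^{π} f(x)·cos(1x) dx.
Evaluate the integral (use parity and integration by parts as needed): a_1 = 16.

Final answer: 16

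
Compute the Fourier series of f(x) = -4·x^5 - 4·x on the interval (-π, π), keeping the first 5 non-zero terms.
(-968 - 8·π^4 + 160·π^2)·sin(x) + (-20·π^2 + 34 + 4·π^4)·sin(2·x) + (-8·π^4/3 - 536/81 + 160·π^2/27)·sin(3·x) + (-5·π^2/2 + 47/16 + 2·π^4)·sin(4·x) + (-8·π^4/5 - 1192/625 + 32·π^2/25)·sin(5·x)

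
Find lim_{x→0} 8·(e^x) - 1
Direct substitution at x = 0 gives 7.

Final answer: 7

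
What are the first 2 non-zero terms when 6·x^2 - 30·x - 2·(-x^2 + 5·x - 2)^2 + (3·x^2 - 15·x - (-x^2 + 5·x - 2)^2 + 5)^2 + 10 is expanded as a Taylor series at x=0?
20·x + 3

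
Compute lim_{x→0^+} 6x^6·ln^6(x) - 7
The product is a 0·∞ indeterminate form at x → 0⁺.
Rewrite the product as 6·ln^6(x) / x^(-6) and apply L'Hôpital, or use the standard hierarchy x^(-6) ≫ |ln x|^6 as x → 0⁺.
The indeterminate product → 0, so the limit = -7.

Final answer: -7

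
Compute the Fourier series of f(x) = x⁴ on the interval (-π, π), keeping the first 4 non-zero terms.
(48 - 8·π^2)·cos(x) + (-3 + 2·π^2)·cos(2·x) + (16/27 - 8·π^2/9)·cos(3·x) + π^4/5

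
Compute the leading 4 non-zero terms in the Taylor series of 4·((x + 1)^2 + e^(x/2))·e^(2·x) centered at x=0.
159·x^3/4 + 81·x^2/2 + 26·x + 8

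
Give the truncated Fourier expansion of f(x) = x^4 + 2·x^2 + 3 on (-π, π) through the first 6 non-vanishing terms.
(40 - 8·π^2)·cos(x) + (-1 + 2·π^2)·cos(2·x) + (-8·π^2/9 - 8/27)·cos(3·x) + (5/16 + π^2/2)·cos(4·x) + (-8·π^2/25 - 152/625)·cos(5·x) + 3 + 2·π^2/3 + π^4/5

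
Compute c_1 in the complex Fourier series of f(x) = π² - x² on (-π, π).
Compute the real Fourier coefficients first: a_1 = 4, b_1 = 0.
Then c_1 = (a_1 − i·b_1)/2 = 2.

Final answer: 2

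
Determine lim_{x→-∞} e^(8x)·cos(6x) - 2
Evaluate the dominant behaviour as x → -∞; each term tends to a finite value or vanishes.
Limit = -2.

Final answer: -2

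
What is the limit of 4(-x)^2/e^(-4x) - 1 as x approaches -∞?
The quotient is an ∞/∞ indeterminate form as x → -∞.
Compare growth rates of the dominant terms (exponentials ≫ polynomials ≫ logarithms), or apply L'Hôpital's rule; the quotient → 0.
Adding the constant: 0 - 1 = -1. Limit = -1.

Final answer: -1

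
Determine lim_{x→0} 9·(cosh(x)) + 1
Direct substitution at x = 0 gives 10.

Final answer: 10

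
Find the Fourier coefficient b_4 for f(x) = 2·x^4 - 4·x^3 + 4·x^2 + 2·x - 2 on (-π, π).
b_4 = (1/π) ∫_{-π}^{π} f(x)·sin(4x) dx.
Evaluate the integral (use parity and integration by parts as needed): b_4 = -7/4 + 2·π^2.

Final answer: -7/4 + 2·π^2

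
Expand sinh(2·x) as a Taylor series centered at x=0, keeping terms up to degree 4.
4·x^3/3 + 2·x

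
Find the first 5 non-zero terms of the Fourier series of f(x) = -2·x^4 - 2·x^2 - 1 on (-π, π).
(-88 + 16·π^2)·cos(x) + (4 - 4·π^2)·cos(2·x) + (-8/27 + 16·π^2/9)·cos(3·x) + (-π^2 - 1/8)·cos(4·x) - 2·π^4/5 - 2·π^2/3 - 1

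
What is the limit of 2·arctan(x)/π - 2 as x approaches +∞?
Evaluate the dominant behaviour as x → +∞; each term tends to a finite value or vanishes.
Limit = -1.

Final answer: -1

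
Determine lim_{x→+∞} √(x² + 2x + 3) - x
As x → +∞: multiply by the conjugate to get (2x+3)/(√(x²+2x+3)+x); the denominator ~ 2x, so the limit is 2/2 = 1.
Limit = 1.

Final answer: 1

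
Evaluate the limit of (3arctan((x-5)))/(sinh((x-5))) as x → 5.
Both numerator and denominator → 0 as x → 5; this is a 0/0 indeterminate form.
Expand each to leading order near x = 5: numerator ~ 3·(x - 5), denominator ~ (x - 5).
The limit of the ratio is 3.

Final answer: 3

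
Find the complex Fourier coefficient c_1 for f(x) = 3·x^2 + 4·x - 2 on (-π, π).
Compute the real Fourier coefficients first: a_1 = -12, b_1 = 8.
Then c_1 = (a_1 − i·b_1)/2 = -6 - 4·i.

Final answer: -6 - 4·i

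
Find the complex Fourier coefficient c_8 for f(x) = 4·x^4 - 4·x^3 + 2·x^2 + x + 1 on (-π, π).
Compute the real Fourier coefficients first: a_8 = 5/64 + π^2/2, b_8 = -11/32 + π^2.
Then c_8 = (a_8 − i·b_8)/2 = 5/128 + π^2/4 - i·π^2/2 + 11·i/64.

Final answer: 5/128 + π^2/4 - i·π^2/2 + 11·i/64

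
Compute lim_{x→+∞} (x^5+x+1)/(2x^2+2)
This is an ∞/∞ indeterminate form as x → +∞.
Divide numerator and denominator by x^5 and let the lower-order terms vanish; the numerator's degree 5 exceeds the denominator's degree 2, so the quotient diverges.
Limit = ∞.

Final answer: ∞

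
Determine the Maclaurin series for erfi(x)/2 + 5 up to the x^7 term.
x^7/(42·√(π)) + x^5/(10·√(π)) + x^3/(3·√(π)) + x/√(π) + 5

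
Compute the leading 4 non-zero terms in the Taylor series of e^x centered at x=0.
x^3/6 + x^2/2 + x + 1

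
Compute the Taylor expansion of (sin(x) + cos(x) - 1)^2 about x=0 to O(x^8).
-x^7/40 + x^6/360 + x^5/4 - x^4/12 - x^3 + x^2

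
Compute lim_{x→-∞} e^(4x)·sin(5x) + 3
Evaluate the dominant behaviour as x → -∞; each term tends to a finite value or vanishes.
Limit = 3.

Final answer: 3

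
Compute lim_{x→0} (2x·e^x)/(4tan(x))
Both numerator and denominator → 0 as x → 0; this is a 0/0 indeterminate form.
Expand each to leading order near x = 0: numerator ~ 2·x, denominator ~ 4·x.
The limit of the ratio is 1/2.

Final answer: 1/2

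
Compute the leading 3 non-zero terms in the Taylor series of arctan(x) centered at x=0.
x^5/5 - x^3/3 + x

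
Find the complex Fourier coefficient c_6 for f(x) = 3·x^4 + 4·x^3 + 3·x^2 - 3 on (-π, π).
Compute the real Fourier coefficients first: a_6 = 2/9 + 2·π^2/3, b_6 = 2/9 - 4·π^2/3.
Then c_6 = (a_6 − i·b_6)/2 = 1/9 + π^2/3 - i/9 + 2·i·π^2/3.

Final answer: 1/9 + π^2/3 - i/9 + 2·i·π^2/3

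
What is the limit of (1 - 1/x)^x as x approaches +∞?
As x → +∞: this is the defining limit (1 - 1/x)^x → e^(-1).
Limit = e^(-1).

Final answer: e^(-1)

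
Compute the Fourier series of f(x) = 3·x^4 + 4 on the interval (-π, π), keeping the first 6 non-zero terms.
(144 - 24·π^2)·cos(x) + (-9 + 6·π^2)·cos(2·x) + (16/9 - 8·π^2/3)·cos(3·x) + (-9/16 + 3·π^2/2)·cos(4·x) + (144/625 - 24·π^2/25)·cos(5·x) + 4 + 3·π^4/5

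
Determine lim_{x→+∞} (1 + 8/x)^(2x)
As x → +∞: write (1 + 8/x)^(2x) = ((1 + 8/x)^x)^2 → (e^8)^2 = e^16.
Limit = e^(16).

Final answer: e^(16)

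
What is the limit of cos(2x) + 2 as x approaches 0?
Direct substitution at x = 0 gives 3.

Final answer: 3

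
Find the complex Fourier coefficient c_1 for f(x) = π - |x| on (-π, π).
Compute the real Fourier coefficients first: a_1 = 4/π, b_1 = 0.
Then c_1 = (a_1 − i·b_1)/2 = 2/π.

Final answer: 2/π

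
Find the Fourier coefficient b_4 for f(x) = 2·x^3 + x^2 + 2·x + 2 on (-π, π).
b_4 = (1/π) ∫_{-π}^{π} f(x)·sin(4x) dx.
Evaluate the integral (use parity and integration by parts as needed): b_4 = -π^2 - 5/8.

Final answer: -π^2 - 5/8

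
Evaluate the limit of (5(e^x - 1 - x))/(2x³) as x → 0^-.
Both numerator and denominator → 0 as x → 0^-; this is a 0/0 indeterminate form.
Expand each to leading order near x = 0: numerator ~ 5·x^2/2, denominator ~ 2·x^3.
The limit of the ratio is -∞.

Final answer: -∞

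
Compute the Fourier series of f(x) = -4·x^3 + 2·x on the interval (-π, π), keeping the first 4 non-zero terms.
(52 - 8·π^2)·sin(x) + (-8 + 4·π^2)·sin(2·x) + (28/9 - 8·π^2/3)·sin(3·x) + (-7/4 + 2·π^2)·sin(4·x)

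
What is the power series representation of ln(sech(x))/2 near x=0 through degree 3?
-x^2/4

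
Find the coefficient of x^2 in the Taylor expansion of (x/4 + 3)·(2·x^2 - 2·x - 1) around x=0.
Expand to order 2: (x/4 + 3)·(2·x^2 - 2·x - 1) = 11·x^2/2 - 25·x/4 - 3 + O(x^3).
The coefficient of x^2 is 11/2.

Final answer: 11/2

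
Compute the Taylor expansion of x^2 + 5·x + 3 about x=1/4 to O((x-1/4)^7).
69/16 + 11·(x - 1/4)/2 + (x - 1/4)^2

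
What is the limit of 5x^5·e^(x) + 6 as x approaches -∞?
The product is a 0·∞ indeterminate form at x → -∞.
Rewrite the product as 5x^5 / e^(-x) (an ∞/∞ form) and apply L'Hôpital, or use the standard hierarchy e^(|x|) ≫ |x^5| as x → -∞.
The indeterminate product → 0, so the limit = 6.

Final answer: 6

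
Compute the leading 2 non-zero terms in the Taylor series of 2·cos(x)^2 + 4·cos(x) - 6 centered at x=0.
5·x^4/6 - 4·x^2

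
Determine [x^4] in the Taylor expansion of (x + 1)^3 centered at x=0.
Expand to order 4: (x + 1)^3 = x^3 + 3·x^2 + 3·x + 1 + O(x^5).
The coefficient of x^4 is 0.

Final answer: 0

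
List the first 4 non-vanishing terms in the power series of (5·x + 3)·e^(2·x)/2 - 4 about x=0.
7·x^3 + 8·x^2 + 11·x/2 - 5/2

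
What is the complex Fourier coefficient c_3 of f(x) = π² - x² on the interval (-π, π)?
Compute the real Fourier coefficients first: a_3 = 4/9, b_3 = 0.
Then c_3 = (a_3 − i·b_3)/2 = 2/9.

Final answer: 2/9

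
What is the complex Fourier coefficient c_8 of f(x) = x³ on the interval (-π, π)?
Compute the real Fourier coefficients first: a_8 = 0, b_8 = 3/128 - π^2/4.
Then c_8 = (a_8 − i·b_8)/2 = -3·i/256 + i·π^2/8.

Final answer: -3·i/256 + i·π^2/8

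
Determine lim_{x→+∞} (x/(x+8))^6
As x → +∞: x/(x+8) = 1/(1 + 8/x) → 1, and the 6th power of a limit-1 base also → 1.
Limit = 1.

Final answer: 1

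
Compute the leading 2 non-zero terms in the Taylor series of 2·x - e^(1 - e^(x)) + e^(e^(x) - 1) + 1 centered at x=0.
4·x + 1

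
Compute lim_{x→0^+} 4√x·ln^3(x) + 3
The product is a 0·∞ indeterminate form at x → 0⁺.
Rewrite the product as 4·ln^3(x) / x^(-1/2) and apply L'Hôpital, or use the standard hierarchy x^(-1/2) ≫ |ln x|^3 as x → 0⁺.
The indeterminate product → 0, so the limit = 3.

Final answer: 3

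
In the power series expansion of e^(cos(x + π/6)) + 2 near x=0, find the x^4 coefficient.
Expand to order 4: e^(cos(x + π/6)) + 2 = x^4·(-√(3)·e^(√(3)/2)/96 + 7·e^(√(3)/2)/128) + x^3·(e^(√(3)/2)/16 + √(3)·e^(√(3)/2)/8) + x^2·(-√(3)·e^(√(3)/2)/4 + e^(√(3)/2)/8) - x·e^(√(3)/2)/2 + 2 + e^(√(3)/2) + O(x^5).
The coefficient of x^4 is -√(3)·e^(√(3)/2)/96 + 7·e^(√(3)/2)/128.

Final answer: -√(3)·e^(√(3)/2)/96 + 7·e^(√(3)/2)/128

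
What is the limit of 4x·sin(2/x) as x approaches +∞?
As x → +∞: let u = 2/x → 0⁺; then 4·x·sin(2/x) = 4·2·sin(u)/u → 4·2·1 = 8.
Limit = 8.

Final answer: 8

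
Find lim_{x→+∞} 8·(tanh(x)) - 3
Evaluate the dominant behaviour as x → +∞; each term tends to a finite value or vanishes.
Limit = 5.

Final answer: 5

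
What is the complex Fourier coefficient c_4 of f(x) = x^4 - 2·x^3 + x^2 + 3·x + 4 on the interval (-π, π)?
Compute the real Fourier coefficients first: a_4 = 1/16 + π^2/2, b_4 = -15/8 + π^2.
Then c_4 = (a_4 − i·b_4)/2 = 1/32 + π^2/4 - i·π^2/2 + 15·i/16.

Final answer: 1/32 + π^2/4 - i·π^2/2 + 15·i/16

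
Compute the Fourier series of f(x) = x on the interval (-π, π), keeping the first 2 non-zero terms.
2·sin(x) - sin(2·x)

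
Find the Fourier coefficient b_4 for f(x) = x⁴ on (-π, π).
b_4 = (1/π) ∫_{-π}^{π} f(x)·sin(4x) dx.
Evaluate the integral (use parity and integration by parts as needed): b_4 = 0.

Final answer: 0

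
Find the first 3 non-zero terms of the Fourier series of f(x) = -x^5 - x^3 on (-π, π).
(-228 - 2·π^4 + 38·π^2)·sin(x) + (-4·π^2 + 6 + π^4)·sin(2·x) + (-2·π^4/3 - 44/81 + 22·π^2/27)·sin(3·x)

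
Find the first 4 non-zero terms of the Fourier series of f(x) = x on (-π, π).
2·sin(x) - sin(2·x) + 2·sin(3·x)/3 - sin(4·x)/2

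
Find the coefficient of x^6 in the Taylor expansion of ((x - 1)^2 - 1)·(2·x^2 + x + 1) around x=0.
Expand to order 6: ((x - 1)^2 - 1)·(2·x^2 + x + 1) = 2·x^4 - 3·x^3 - x^2 - 2·x + O(x^7).
The coefficient of x^6 is 0.

Final answer: 0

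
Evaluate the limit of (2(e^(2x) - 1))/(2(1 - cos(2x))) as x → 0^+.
Both numerator and denominator → 0 as x → 0^+; this is a 0/0 indeterminate form.
Expand each to leading order near x = 0: numerator ~ 4·x, denominator ~ 4·x^2.
The limit of the ratio is ∞.

Final answer: ∞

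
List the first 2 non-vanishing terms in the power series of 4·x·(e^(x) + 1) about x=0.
4·x^2 + 8·x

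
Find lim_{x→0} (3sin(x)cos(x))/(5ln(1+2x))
Both numerator and denominator → 0 as x → 0; this is a 0/0 indeterminate form.
Expand each to leading order near x = 0: numerator ~ 3·x, denominator ~ 10·x.
The limit of the ratio is 3/10.

Final answer: 3/10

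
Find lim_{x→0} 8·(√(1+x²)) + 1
Direct substitution at x = 0 gives 9.

Final answer: 9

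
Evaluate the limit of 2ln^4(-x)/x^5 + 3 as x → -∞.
The quotient is an ∞/∞ indeterminate form as x → -∞.
Compare growth rates of the dominant terms (exponentials ≫ polynomials ≫ logarithms), or apply L'Hôpital's rule; the quotient → 0.
Adding the constant: 0 + 3 = 3. Limit = 3.

Final answer: 3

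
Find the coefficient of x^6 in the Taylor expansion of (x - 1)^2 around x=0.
Expand to order 6: (x - 1)^2 = x^2 - 2·x + 1 + O(x^7).
The coefficient of x^6 is 0.

Final answer: 0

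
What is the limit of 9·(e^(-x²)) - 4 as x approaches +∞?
Evaluate the dominant behaviour as x → +∞; each term tends to a finite value or vanishes.
Limit = -4.

Final answer: -4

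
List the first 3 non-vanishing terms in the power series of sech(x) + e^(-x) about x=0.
-x^3/6 - x + 2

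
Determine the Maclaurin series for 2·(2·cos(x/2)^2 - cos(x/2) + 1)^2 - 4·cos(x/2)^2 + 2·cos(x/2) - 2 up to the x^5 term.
33·x^4/64 - 9·x^2/4 + 4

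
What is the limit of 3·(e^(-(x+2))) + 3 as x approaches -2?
Direct substitution at x = -2 gives 6.

Final answer: 6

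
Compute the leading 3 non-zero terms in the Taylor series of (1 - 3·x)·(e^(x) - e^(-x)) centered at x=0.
x^3/3 - 6·x^2 + 2·x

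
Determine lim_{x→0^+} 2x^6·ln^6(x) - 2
The product is a 0·∞ indeterminate form at x → 0⁺.
Rewrite the product as 2·ln^6(x) / x^(-6) and apply L'Hôpital, or use the standard hierarchy x^(-6) ≫ |ln x|^6 as x → 0⁺.
The indeterminate product → 0, so the limit = -2.

Final answer: -2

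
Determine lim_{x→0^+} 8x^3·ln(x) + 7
The product is a 0·∞ indeterminate form at x → 0⁺.
Rewrite the product as 8·ln(x) / x^(-3) and apply L'Hôpital, or use the standard hierarchy x^(-3) ≫ |ln x| as x → 0⁺.
The indeterminate product → 0, so the limit = 7.

Final answer: 7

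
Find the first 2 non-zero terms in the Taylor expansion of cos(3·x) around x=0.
1 - 9·x^2/2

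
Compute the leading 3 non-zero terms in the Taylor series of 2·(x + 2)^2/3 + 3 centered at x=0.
2·x^2/3 + 8·x/3 + 17/3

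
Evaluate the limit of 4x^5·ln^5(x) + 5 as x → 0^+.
The product is a 0·∞ indeterminate form at x → 0⁺.
Rewrite the product as 4·ln^5(x) / x^(-5) and apply L'Hôpital, or use the standard hierarchy x^(-5) ≫ |ln x|^5 as x → 0⁺.
The indeterminate product → 0, so the limit = 5.

Final answer: 5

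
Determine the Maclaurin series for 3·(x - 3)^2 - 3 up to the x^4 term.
3·x^2 - 18·x + 24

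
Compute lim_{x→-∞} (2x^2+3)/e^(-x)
This is an ∞/∞ indeterminate form as x → -∞.
Compare growth rates of the dominant terms (exponentials ≫ polynomials ≫ logarithms), or apply L'Hôpital's rule; the quotient → 0.
Limit = 0.

Final answer: 0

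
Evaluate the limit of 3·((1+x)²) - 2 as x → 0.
Direct substitution at x = 0 gives 1.

Final answer: 1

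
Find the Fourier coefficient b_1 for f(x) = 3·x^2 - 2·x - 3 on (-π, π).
b_1 = (1/π) ∫_{-π}^{π} f(x)·sin(1x) dx.
Evaluate the integral (use parity and integration by parts as needed): b_1 = -4.

Final answer: -4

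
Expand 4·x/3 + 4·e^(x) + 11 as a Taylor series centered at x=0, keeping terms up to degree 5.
x^5/30 + x^4/6 + 2·x^3/3 + 2·x^2 + 16·x/3 + 15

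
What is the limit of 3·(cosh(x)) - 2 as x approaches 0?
Direct substitution at x = 0 gives 1.

Final answer: 1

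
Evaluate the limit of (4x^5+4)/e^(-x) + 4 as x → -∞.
The quotient is an ∞/∞ indeterminate form as x → -∞.
Compare growth rates of the dominant terms (exponentials ≫ polynomials ≫ logarithms), or apply L'Hôpital's rule; the quotient → 0.
Adding the constant: 0 + 4 = 4. Limit = 4.

Final answer: 4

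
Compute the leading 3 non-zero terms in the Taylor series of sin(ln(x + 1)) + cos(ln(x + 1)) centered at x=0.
-x^2 + x + 1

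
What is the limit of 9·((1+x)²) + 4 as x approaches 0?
Direct substitution at x = 0 gives 13.

Final answer: 13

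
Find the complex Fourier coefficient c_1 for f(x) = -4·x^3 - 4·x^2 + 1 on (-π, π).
Compute the real Fourier coefficients first: a_1 = 16, b_1 = 48 - 8·π^2.
Then c_1 = (a_1 − i·b_1)/2 = 8 - 24·i + 4·i·π^2.

Final answer: 8 - 24·i + 4·i·π^2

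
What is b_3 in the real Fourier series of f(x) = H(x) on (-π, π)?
b_3 = (1/π) ∫_{-π}^{π} f(x)·sin(3x) dx.
Evaluate the integral (use parity and integration by parts as needed): b_3 = 2/(3·π).

Final answer: 2/(3·π)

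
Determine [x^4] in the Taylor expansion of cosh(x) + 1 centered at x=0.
Expand to order 4: cosh(x) + 1 = x^4/24 + x^2/2 + 2 + O(x^5).
The coefficient of x^4 is 1/24.

Final answer: 1/24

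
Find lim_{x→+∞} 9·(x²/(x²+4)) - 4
Evaluate the dominant behaviour as x → +∞; each term tends to a finite value or vanishes.
Limit = 5.

Final answer: 5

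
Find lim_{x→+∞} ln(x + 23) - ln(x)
This is an ∞ − ∞ indeterminate form.
Combine the logarithms: ln(x+23) − ln(x) = ln((x+23)/(x)) = ln(1 + 23/(x)) → ln(1) = 0.
Limit = 0.

Final answer: 0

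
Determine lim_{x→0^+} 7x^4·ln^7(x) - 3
The product is a 0·∞ indeterminate form at x → 0⁺.
Rewrite the product as 7·ln^7(x) / x^(-4) and apply L'Hôpital, or use the standard hierarchy x^(-4) ≫ |ln x|^7 as x → 0⁺.
The indeterminate product → 0, so the limit = -3.

Final answer: -3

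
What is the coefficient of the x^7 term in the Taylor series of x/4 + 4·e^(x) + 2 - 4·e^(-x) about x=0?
Expand to order 7: x/4 + 4·e^(x) + 2 - 4·e^(-x) = x^7/630 + x^5/15 + 4·x^3/3 + 33·x/4 + 2 + O(x^8).
The coefficient of x^7 is 1/630.

Final answer: 1/630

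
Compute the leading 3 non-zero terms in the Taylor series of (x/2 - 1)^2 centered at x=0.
x^2/4 - x + 1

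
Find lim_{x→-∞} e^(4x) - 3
Evaluate the dominant behaviour as x → -∞; each term tends to a finite value or vanishes.
Limit = -3.

Final answer: -3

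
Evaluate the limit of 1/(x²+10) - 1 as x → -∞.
Evaluate the dominant behaviour as x → -∞; each term tends to a finite value or vanishes.
Limit = -1.

Final answer: -1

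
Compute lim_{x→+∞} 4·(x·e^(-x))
Evaluate the dominant behaviour as x → +∞; each term tends to a finite value or vanishes.
Limit = 0.

Final answer: 0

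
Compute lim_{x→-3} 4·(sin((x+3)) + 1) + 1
Direct substitution at x = -3 gives 5.

Final answer: 5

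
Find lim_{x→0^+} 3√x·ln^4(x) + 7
The product is a 0·∞ indeterminate form at x → 0⁺.
Rewrite the product as 3·ln^4(x) / x^(-1/2) and apply L'Hôpital, or use the standard hierarchy x^(-1/2) ≫ |ln x|^4 as x → 0⁺.
The indeterminate product → 0, so the limit = 7.

Final answer: 7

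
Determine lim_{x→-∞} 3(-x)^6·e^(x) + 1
The product is a 0·∞ indeterminate form at x → -∞.
Rewrite the product as 3(-x)^6 / e^(-x) (an ∞/∞ form) and apply L'Hôpital, or use the standard hierarchy e^(|x|) ≫ |(-x)^6| as x → -∞.
The indeterminate product → 0, so the limit = 1.

Final answer: 1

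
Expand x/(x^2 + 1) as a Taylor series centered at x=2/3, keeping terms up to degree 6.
6/13 + 45·(x - 2/3)/169 - 1242·(x - 2/3)^2/2197 + 9639·(x - 2/3)^3/28561 + 29646·(x - 2/3)^4/371293 - 1483515·(x - 2/3)^5/4826809 + 14333598·(x - 2/3)^6/62748517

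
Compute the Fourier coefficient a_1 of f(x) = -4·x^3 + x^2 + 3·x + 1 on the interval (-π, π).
a_1 = (1/π) ∫_{-π}^{π} f(x)·cos(1x) dx.
Evaluate the integral (use parity and integration by parts as needed): a_1 = -4.

Final answer: -4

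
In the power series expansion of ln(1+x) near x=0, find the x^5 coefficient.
Expand to order 5: ln(1+x) = x^5/5 - x^4/4 + x^3/3 - x^2/2 + x + O(x^6).
The coefficient of x^5 is 1/5.

Final answer: 1/5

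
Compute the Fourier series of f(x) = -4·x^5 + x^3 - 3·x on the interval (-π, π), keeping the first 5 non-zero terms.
(-978 - 8·π^4 + 162·π^2)·sin(x) + (-21·π^2 + 69/2 + 4·π^4)·sin(2·x) + (-8·π^4/3 - 518/81 + 178·π^2/27)·sin(3·x) + (-3·π^2 + 21/8 + 2·π^4)·sin(4·x) + (-8·π^4/5 - 1002/625 + 42·π^2/25)·sin(5·x)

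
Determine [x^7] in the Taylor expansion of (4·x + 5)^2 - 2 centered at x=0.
Expand to order 7: (4·x + 5)^2 - 2 = 16·x^2 + 40·x + 23 + O(x^8).
The coefficient of x^7 is 0.

Final answer: 0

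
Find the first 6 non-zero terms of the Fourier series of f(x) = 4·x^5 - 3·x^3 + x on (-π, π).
(-166·π^2 + 8·π^4 + 998)·sin(x) + (-4·π^4 - 71/2 + 23·π^2)·sin(2·x) + (-214·π^2/27 + 482/81 + 8·π^4/3)·sin(3·x) + (-2·π^4 - 2 + 4·π^2)·sin(4·x) + (-62·π^2/25 + 622/625 + 8·π^4/5)·sin(5·x) + (-4·π^4/3 - 101/162 + 47·π^2/27)·sin(6·x)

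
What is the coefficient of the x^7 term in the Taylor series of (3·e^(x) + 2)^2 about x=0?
Expand to order 7: (3·e^(x) + 2)^2 = 97·x^7/420 + 49·x^6/60 + 5·x^5/2 + 13·x^4/2 + 14·x^3 + 24·x^2 + 30·x + 25 + O(x^8).
The coefficient of x^7 is 97/420.

Final answer: 97/420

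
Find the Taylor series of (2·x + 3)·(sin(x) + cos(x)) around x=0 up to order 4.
-5·x^4/24 - 3·x^3/2 + x^2/2 + 5·x + 3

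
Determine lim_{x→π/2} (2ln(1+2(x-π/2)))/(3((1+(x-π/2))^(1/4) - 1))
Both numerator and denominator → 0 as x → π/2; this is a 0/0 indeterminate form.
Expand each to leading order near x = π/2: numerator ~ 4·(x - π/2), denominator ~ 3·(x - π/2)/4.
The limit of the ratio is 16/3.

Final answer: 16/3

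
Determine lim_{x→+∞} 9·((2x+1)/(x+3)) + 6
Evaluate the dominant behaviour as x → +∞; each term tends to a finite value or vanishes.
Limit = 24.

Final answer: 24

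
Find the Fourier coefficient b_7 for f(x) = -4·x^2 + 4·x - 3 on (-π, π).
b_7 = (1/π) ∫_{-π}^{π} f(x)·sin(7x) dx.
Evaluate the integral (use parity and integration by parts as needed): b_7 = 8/7.

Final answer: 8/7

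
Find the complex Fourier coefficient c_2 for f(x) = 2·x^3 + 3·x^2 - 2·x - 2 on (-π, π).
Compute the real Fourier coefficients first: a_2 = 3, b_2 = 5 - 2·π^2.
Then c_2 = (a_2 − i·b_2)/2 = 3/2 - 5·i/2 + i·π^2.

Final answer: 3/2 - 5·i/2 + i·π^2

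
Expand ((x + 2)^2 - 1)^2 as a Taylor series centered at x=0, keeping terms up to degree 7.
x^4 + 8·x^3 + 22·x^2 + 24·x + 9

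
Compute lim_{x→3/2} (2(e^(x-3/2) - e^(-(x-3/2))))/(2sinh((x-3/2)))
Both numerator and denominator → 0 as x → 3/2; this is a 0/0 indeterminate form.
Expand each to leading order near x = 3/2: numerator ~ 4·(x - 3/2), denominator ~ 2·(x - 3/2).
The limit of the ratio is 2.

Final answer: 2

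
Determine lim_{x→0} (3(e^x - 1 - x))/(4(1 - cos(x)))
Both numerator and denominator → 0 as x → 0; this is a 0/0 indeterminate form.
Expand each to leading order near x = 0: numerator ~ 3·x^2/2, denominator ~ 2·x^2.
The limit of the ratio is 3/4.

Final answer: 3/4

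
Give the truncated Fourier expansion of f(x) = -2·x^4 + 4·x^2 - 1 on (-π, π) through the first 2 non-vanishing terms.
(-112 + 16·π^2)·cos(x) - 2·π^4/5 - 1 + 4·π^2/3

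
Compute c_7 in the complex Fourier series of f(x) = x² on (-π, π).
Compute the real Fourier coefficients first: a_7 = -4/49, b_7 = 0.
Then c_7 = (a_7 − i·b_7)/2 = -2/49.

Final answer: -2/49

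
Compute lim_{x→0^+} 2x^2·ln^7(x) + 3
The product is a 0·∞ indeterminate form at x → 0⁺.
Rewrite the product as 2·ln^7(x) / x^(-2) and apply L'Hôpital, or use the standard hierarchy x^(-2) ≫ |ln x|^7 as x → 0⁺.
The indeterminate product → 0, so the limit = 3.

Final answer: 3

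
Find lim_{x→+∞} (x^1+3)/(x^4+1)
This is an ∞/∞ indeterminate form as x → +∞.
Divide numerator and denominator by x^4 and let the lower-order terms vanish; the numerator's degree 1 is below the denominator's degree 4, so the quotient → 0.
Limit = 0.

Final answer: 0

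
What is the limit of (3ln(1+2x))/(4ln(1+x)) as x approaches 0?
Both numerator and denominator → 0 as x → 0; this is a 0/0 indeterminate form.
Expand each to leading order near x = 0: numerator ~ 6·x, denominator ~ 4·x.
The limit of the ratio is 3/2.

Final answer: 3/2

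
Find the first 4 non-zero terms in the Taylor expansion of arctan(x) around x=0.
-x^7/7 + x^5/5 - x^3/3 + x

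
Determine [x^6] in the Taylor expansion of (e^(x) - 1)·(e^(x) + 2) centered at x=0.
Expand to order 6: (e^(x) - 1)·(e^(x) + 2) = 13·x^6/144 + 11·x^5/40 + 17·x^4/24 + 3·x^3/2 + 5·x^2/2 + 3·x + O(x^7).
The coefficient of x^6 is 13/144.

Final answer: 13/144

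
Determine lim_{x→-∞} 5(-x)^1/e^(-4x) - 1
The quotient is an ∞/∞ indeterminate form as x → -∞.
Compare growth rates of the dominant terms (exponentials ≫ polynomials ≫ logarithms), or apply L'Hôpital's rule; the quotient → 0.
Adding the constant: 0 - 1 = -1. Limit = -1.

Final answer: -1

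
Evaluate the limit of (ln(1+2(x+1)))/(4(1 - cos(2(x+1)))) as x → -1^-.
Both numerator and denominator → 0 as x → -1^-; this is a 0/0 indeterminate form.
Expand each to leading order near x = -1: numerator ~ 2·(x + 1), denominator ~ 8·(x + 1)^2.
The limit of the ratio is -∞.

Final answer: -∞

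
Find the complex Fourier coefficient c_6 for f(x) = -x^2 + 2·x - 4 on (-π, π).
Compute the real Fourier coefficients first: a_6 = -1/9, b_6 = -2/3.
Then c_6 = (a_6 − i·b_6)/2 = -1/18 + i/3.

Final answer: -1/18 + i/3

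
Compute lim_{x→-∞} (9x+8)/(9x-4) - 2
Evaluate the dominant behaviour as x → -∞; each term tends to a finite value or vanishes.
Limit = -1.

Final answer: -1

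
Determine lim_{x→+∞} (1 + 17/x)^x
As x → +∞: this is the defining limit (1 + 17/x)^x → e^17.
Limit = e^(17).

Final answer: e^(17)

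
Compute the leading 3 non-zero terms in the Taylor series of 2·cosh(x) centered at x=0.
x^4/12 + x^2 + 2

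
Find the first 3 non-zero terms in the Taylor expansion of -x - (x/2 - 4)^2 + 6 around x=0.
-x^2/4 + 3·x - 10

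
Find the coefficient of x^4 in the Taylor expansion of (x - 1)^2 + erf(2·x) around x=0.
Expand to order 4: (x - 1)^2 + erf(2·x) = -16·x^3/(3·√(π)) + x^2 + x·(-2 + 4/√(π)) + 1 + O(x^5).
The coefficient of x^4 is 0.

Final answer: 0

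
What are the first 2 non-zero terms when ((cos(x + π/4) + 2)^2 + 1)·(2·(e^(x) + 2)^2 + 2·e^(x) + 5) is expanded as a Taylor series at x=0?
x·(-25·√(2)·(√(2)/2 + 2) + 14 + 14·(√(2)/2 + 2)^2) + 25 + 25·(√(2)/2 + 2)^2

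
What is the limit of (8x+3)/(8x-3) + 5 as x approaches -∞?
Evaluate the dominant behaviour as x → -∞; each term tends to a finite value or vanishes.
Limit = 6.

Final answer: 6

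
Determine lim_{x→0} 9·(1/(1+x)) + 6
Direct substitution at x = 0 gives 15.

Final answer: 15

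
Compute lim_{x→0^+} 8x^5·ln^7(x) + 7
The product is a 0·∞ indeterminate form at x → 0⁺.
Rewrite the product as 8·ln^7(x) / x^(-5) and apply L'Hôpital, or use the standard hierarchy x^(-5) ≫ |ln x|^7 as x → 0⁺.
The indeterminate product → 0, so the limit = 7.

Final answer: 7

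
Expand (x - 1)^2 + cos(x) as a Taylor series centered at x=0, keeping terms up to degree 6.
-x^6/720 + x^4/24 + x^2/2 - 2·x + 2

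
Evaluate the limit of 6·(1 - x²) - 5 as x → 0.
Direct substitution at x = 0 gives 1.

Final answer: 1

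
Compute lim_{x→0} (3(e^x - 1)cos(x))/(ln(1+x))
Both numerator and denominator → 0 as x → 0; this is a 0/0 indeterminate form.
Expand each to leading order near x = 0: numerator ~ 3·x, denominator ~ x.
The limit of the ratio is 3.

Final answer: 3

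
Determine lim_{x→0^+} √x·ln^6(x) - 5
The product is a 0·∞ indeterminate form at x → 0⁺.
Rewrite the product as ln^6(x) / x^(-1/2) and apply L'Hôpital, or use the standard hierarchy x^(-1/2) ≫ |ln x|^6 as x → 0⁺.
The indeterminate product → 0, so the limit = -5.

Final answer: -5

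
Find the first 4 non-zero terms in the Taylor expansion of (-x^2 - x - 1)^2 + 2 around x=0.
2·x^3 + 3·x^2 + 2·x + 3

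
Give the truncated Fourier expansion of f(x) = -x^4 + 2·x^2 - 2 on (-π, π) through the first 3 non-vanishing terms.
(-56 + 8·π^2)·cos(x) + (5 - 2·π^2)·cos(2·x) - π^4/5 - 2 + 2·π^2/3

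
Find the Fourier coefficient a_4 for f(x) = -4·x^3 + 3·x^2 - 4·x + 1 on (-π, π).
a_4 = (1/π) ∫_{-π}^{π} f(x)·cos(4x) dx.
Evaluate the integral (use parity and integration by parts as needed): a_4 = 3/4.

Final answer: 3/4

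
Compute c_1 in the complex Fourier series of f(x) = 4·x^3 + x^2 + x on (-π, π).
Compute the real Fourier coefficients first: a_1 = -4, b_1 = -46 + 8·π^2.
Then c_1 = (a_1 − i·b_1)/2 = -2 - 4·i·π^2 + 23·i.

Final answer: -2 - 4·i·π^2 + 23·i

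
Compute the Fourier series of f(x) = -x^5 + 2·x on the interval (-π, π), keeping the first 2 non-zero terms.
(-236 - 2·π^4 + 40·π^2)·sin(x) + (-5·π^2 + 11/2 + π^4)·sin(2·x)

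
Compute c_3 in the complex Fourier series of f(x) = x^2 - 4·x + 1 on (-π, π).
Compute the real Fourier coefficients first: a_3 = -4/9, b_3 = -8/3.
Then c_3 = (a_3 − i·b_3)/2 = -2/9 + 4·i/3.

Final answer: -2/9 + 4·i/3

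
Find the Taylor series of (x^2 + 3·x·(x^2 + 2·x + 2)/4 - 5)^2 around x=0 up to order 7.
9·x^6/16 + 15·x^5/4 + 17·x^4/2 - 91·x^2/4 - 15·x + 25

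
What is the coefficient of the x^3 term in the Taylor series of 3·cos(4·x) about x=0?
Expand to order 3: 3·cos(4·x) = 3 - 24·x^2 + O(x^4).
The coefficient of x^3 is 0.

Final answer: 0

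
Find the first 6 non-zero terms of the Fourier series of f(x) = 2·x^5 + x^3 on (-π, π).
(-78·π^2 + 4·π^4 + 468)·sin(x) + (-2·π^4 - 27/2 + 9·π^2)·sin(2·x) + (-62·π^2/27 + 124/81 + 4·π^4/3)·sin(3·x) + (-π^4 - 9/32 + 3·π^2/4)·sin(4·x) + (-6·π^2/25 + 36/625 + 4·π^4/5)·sin(5·x) + (-2·π^4/3 - 1/162 + π^2/27)·sin(6·x)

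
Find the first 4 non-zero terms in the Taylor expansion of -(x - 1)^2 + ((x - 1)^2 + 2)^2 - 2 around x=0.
-4·x^3 + 9·x^2 - 10·x + 6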